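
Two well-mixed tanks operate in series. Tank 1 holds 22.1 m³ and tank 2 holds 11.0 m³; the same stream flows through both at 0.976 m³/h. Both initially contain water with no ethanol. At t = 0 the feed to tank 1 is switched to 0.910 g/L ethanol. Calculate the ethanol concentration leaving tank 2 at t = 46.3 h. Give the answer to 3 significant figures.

0.690 g/L

Time constants: τᵢ = Vᵢ/Q for each well-mixed tank.
τ₁ = 22.1/0.976 = 22.643 h; τ₂ = 11.0/0.976 = 11.270 h.
Solving the cascade with C₁(0)=C₂(0)=0 gives C₂(t) = C_in[1 − (τ₁ e^(−t/τ₁) − τ₂ e^(−t/τ₂))/(τ₁ − τ₂)].
At t = 46.3: e^(−t/τ₁) = 0.12941, e^(−t/τ₂) = 0.016439.
C₂ = 0.910·[1 − (22.643·0.12941 − 11.270·0.016439)/(11.373)] = 0.910·0.75863 = 0.69035 g/L.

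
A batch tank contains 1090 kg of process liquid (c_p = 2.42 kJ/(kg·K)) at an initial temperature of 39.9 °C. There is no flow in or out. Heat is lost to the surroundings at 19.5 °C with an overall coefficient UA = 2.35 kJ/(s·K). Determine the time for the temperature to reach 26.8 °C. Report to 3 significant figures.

Lumped-capacitance energy balance: M c_p dT/dt = UA(T_amb − T).
τ = M c_p/UA = 1122.5 s; T_ss = T_amb = 19.500 °C.
T(t) = T_ss + (T₀ − T_ss)e^(−t/τ); set T = 26.8:
t = −τ ln[(T − T_ss)/(T₀ − T_ss)] = −1122.5 · ln(0.35784) = 1153.5 s.

1150 s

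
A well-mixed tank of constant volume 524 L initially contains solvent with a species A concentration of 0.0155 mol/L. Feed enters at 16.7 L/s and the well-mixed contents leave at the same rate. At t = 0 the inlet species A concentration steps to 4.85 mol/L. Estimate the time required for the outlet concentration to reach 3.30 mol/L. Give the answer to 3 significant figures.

35.7 s

Accumulation = in − out for the solute gives V dC/dt = Q(C_in − C), so τ = V/Q = 31.377 s.
C(t) = C_in + (C₀ − C_in) e^(−t/τ). Set C = 3.30 and solve for t:
e^(−t/τ) = (C − C_in)/(C₀ − C_in) = (3.30 − 4.85)/(0.0155 − 4.85) = 0.32061
t = −τ ln(…) = 31.377 × 1.1375 = 35.692 s.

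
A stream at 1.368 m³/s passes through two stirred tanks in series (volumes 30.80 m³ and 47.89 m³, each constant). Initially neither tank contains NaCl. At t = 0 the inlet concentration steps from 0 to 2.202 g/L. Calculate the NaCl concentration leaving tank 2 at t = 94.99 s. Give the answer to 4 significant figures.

1.851 g/L

Each tank obeys Vᵢ dCᵢ/dt = Q(Cᵢ₋₁ − Cᵢ), so τᵢ = Vᵢ/Q.
τ₁ = 30.80/1.368 = 22.5146 s; τ₂ = 47.89/1.368 = 35.0073 s.
Tank 1: C₁ = C_in(1 − e^(−t/τ₁)). Tank 2 (τ₁ ≠ τ₂): C₂ = C_in[1 − (τ₁ e^(−t/τ₁) − τ₂ e^(−t/τ₂))/(τ₁ − τ₂)].
At t = 94.99: e^(−t/τ₁) = 0.0147128, e^(−t/τ₂) = 0.0663088.
C₂ = 2.202·[1 − (22.5146·0.0147128 − 35.0073·0.0663088)/(-12.4927)] = 2.202·0.840704 = 1.85123 g/L.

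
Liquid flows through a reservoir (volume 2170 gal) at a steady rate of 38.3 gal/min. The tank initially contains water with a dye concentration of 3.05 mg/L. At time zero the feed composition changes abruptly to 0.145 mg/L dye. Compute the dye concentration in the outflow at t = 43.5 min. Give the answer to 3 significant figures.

1.49 mg/L

Species balance on the tank: V dC/dt = Q(C_in − C).
Rewrite as dC/dt + C/τ = C_in/τ, τ = V/Q = 56.658 min.
Integrating: C(t) = C_in + (C₀ − C_in) e^(−t/τ).
C(43.5) = 0.145 + (3.05 − 0.145)·e^(−43.5/56.658) = 0.145 + (2.9050)·0.46405 = 1.4931 mg/L.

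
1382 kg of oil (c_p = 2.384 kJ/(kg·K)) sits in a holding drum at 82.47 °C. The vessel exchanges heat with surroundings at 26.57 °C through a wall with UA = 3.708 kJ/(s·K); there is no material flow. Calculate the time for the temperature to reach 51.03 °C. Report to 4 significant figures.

734.4 s

Unsteady energy balance on the tank contents: M c_p dT/dt = −UA(T − T_amb).
τ = M c_p/UA = 888.535 s; T_ss = T_amb = 26.5700 °C.
T(t) = T_ss + (T₀ − T_ss)e^(−t/τ); set T = 51.03:
t = −τ ln[(T − T_ss)/(T₀ − T_ss)] = −888.535 · ln(0.437567) = 734.397 s.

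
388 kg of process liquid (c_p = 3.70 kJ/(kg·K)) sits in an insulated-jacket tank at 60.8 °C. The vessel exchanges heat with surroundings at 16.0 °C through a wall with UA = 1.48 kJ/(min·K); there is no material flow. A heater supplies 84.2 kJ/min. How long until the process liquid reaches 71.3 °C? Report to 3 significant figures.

M c_p dT/dt = −UA(T − T_amb) + Q̇.
τ = M c_p/UA = 970.00 min; T_ss = T_amb + Q̇/UA = 16.0 + 84.2/1.48 = 72.892 °C.
T(t) = T_ss + (T₀ − T_ss)e^(−t/τ); set T = 71.3:
t = −τ ln[(T − T_ss)/(T₀ − T_ss)] = −970.00 · ln(0.13165) = 1966.8 min.

1970 min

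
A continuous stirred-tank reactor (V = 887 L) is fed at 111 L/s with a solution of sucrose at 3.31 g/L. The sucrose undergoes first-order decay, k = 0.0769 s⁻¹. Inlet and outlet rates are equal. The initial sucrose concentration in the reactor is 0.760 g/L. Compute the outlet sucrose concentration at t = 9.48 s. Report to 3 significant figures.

V dC/dt = Q(C_in − C) − k V C.
This is linear with rate a = Q/V + k = 0.20204 s⁻¹.
C_ss = Q C_in/(Q + kV) = 2.0502 g/L; C(t) = C_ss + (C₀ − C_ss) e^(−a t).
C(9.48) = 2.0502 + (-1.2902)·e^(−0.20204·9.48) = 2.0502 + (-1.2902)·0.14729 = 1.8601 g/L.

1.86 g/L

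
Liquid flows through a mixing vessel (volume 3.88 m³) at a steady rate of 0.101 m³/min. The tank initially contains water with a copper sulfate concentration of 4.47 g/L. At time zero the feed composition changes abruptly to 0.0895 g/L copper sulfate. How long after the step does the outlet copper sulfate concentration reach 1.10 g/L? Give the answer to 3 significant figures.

Transient balance on the dissolved component: V dC/dt = Q(C_in − C), so τ = V/Q = 38.416 min.
C(t) = C_in + (C₀ − C_in) e^(−t/τ). Set C = 1.10 and solve for t:
e^(−t/τ) = (C − C_in)/(C₀ − C_in) = (1.10 − 0.0895)/(4.47 − 0.0895) = 0.23068
t = −τ ln(…) = 38.416 × 1.4667 = 56.345 min.

56.3 min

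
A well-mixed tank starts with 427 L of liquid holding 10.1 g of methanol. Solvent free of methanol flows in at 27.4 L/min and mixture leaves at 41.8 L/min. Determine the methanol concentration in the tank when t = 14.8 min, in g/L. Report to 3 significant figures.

Total volume: dV/dt = Q_in − Q_out = -14.400 L/min, so V(t) = 427 − 14.400 t and V(14.8) = 213.88 L.
Species balance (pure solvent in): dm/dt = −Q_out · m/V(t).
dm/m = −Q_out dt/(V₀ − 14.400 t); integrating gives ln(m/m₀) = −(Q_out/(Q_in−Q_out)) ln(V/V₀).
m = m₀ (V₀/V)^(Q_out/(Q_in−Q_out)) = 10.1 × (427/213.88)^(-2.9028) = 1.3575 g.
C = m/V = 1.3575/213.88 = 0.0063470 g/L.

0.00635 g/L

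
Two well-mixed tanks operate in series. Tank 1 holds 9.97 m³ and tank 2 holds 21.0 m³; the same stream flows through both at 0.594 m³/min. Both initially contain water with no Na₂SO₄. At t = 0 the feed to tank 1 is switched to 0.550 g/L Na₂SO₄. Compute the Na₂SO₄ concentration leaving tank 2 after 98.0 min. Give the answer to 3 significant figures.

0.486 g/L

Time constants: τᵢ = Vᵢ/Q for each well-mixed tank.
τ₁ = 9.97/0.594 = 16.785 min; τ₂ = 21.0/0.594 = 35.354 min.
Tank 1: C₁ = C_in(1 − e^(−t/τ₁)). Tank 2 (τ₁ ≠ τ₂): C₂ = C_in[1 − (τ₁ e^(−t/τ₁) − τ₂ e^(−t/τ₂))/(τ₁ − τ₂)].
At t = 98.0: e^(−t/τ₁) = 0.0029126, e^(−t/τ₂) = 0.062537.
C₂ = 0.550·[1 − (16.785·0.0029126 − 35.354·0.062537)/(-18.569)] = 0.550·0.88357 = 0.48596 g/L.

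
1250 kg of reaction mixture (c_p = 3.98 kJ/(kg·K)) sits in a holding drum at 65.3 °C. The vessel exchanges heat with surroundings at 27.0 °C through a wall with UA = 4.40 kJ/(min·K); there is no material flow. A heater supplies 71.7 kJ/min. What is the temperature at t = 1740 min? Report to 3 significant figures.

48.0 °C

M c_p dT/dt = −UA(T − T_amb) + Q̇.
dT/dt = (T_ss − T)/τ with T_ss = T_amb + Q̇/UA = 27.0 + 71.7/4.40 = 43.295 °C, τ = M c_p/UA = 1250·3.98/4.40 = 1130.7 min.
Integrating: T(t) = T_ss + (T₀ − T_ss) e^(−t/τ).
T(1740) = 43.295 + (22.005)·0.21462 = 48.018 °C.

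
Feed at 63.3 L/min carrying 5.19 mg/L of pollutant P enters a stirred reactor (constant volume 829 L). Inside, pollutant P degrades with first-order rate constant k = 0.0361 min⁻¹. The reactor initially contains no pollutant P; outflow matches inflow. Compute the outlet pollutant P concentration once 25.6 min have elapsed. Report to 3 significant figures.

Species balance: V dC/dt = Q C_in − Q C − k V C.
This is linear with rate a = Q/V + k = 0.11246 min⁻¹.
C_ss = Q C_in/(Q + kV) = 3.5240 mg/L; C(t) = C_ss + (C₀ − C_ss) e^(−a t).
C(25.6) = 3.5240 + (-3.5240)·e^(−0.11246·25.6) = 3.5240 + (-3.5240)·0.056197 = 3.3259 mg/L.

3.33 mg/L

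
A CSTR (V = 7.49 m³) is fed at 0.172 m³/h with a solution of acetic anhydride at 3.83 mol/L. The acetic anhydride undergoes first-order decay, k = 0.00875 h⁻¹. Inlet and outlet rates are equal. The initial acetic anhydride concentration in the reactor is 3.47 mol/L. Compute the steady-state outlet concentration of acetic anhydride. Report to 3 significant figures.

Accumulation = in − out − consumed: V dC/dt = Q C_in − Q C − k V C.
Steady state (dC/dt = 0): C_ss = Q C_in/(Q + kV) = C_in/(1 + kV/Q).
C_ss = 0.172·3.83/(0.172 + 0.00875·7.49) = 0.65876/0.23754 = 2.7733 mol/L.

2.77 mol/L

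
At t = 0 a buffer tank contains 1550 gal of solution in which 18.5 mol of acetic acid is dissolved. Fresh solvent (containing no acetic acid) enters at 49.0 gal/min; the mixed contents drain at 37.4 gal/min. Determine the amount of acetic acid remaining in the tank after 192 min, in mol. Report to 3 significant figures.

1.05 mol

Total volume: dV/dt = Q_in − Q_out = 11.600 gal/min, so V(t) = 1550 + 11.600 t and V(192) = 3777.2 gal.
No acetic acid enters, so dm/dt = −Q_out · (m/V).
Separate: dm/m = −Q_out dt/V(t) ⇒ ln(m/m₀) = −(Q_out/(Q_in−Q_out)) ln(V/V₀).
m = m₀ (V₀/V)^(Q_out/(Q_in−Q_out)) = 18.5 × (1550/3777.2)^(3.2241) = 1.0470 mol.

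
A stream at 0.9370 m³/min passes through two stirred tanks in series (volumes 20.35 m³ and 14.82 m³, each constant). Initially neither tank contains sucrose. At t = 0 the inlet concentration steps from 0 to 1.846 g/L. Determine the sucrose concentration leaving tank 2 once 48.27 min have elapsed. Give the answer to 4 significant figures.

1.344 g/L

Each tank obeys Vᵢ dCᵢ/dt = Q(Cᵢ₋₁ − Cᵢ), so τᵢ = Vᵢ/Q.
τ₁ = 20.35/0.9370 = 21.7182 min; τ₂ = 14.82/0.9370 = 15.8164 min.
Tank 1: C₁ = C_in(1 − e^(−t/τ₁)). Tank 2 (τ₁ ≠ τ₂): C₂ = C_in[1 − (τ₁ e^(−t/τ₁) − τ₂ e^(−t/τ₂))/(τ₁ − τ₂)].
At t = 48.27: e^(−t/τ₁) = 0.108332, e^(−t/τ₂) = 0.0472696.
C₂ = 1.846·[1 − (21.7182·0.108332 − 15.8164·0.0472696)/(5.90181)] = 1.846·0.728025 = 1.34393 g/L.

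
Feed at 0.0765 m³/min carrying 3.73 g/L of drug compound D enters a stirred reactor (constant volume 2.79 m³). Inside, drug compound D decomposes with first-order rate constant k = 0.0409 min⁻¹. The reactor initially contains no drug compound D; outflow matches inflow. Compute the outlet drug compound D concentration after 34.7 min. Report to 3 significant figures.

V dC/dt = Q(C_in − C) − k V C.
This is linear with rate a = Q/V + k = 0.068319 min⁻¹.
C_ss = Q C_in/(Q + kV) = 1.4970 g/L; C(t) = C_ss + (C₀ − C_ss) e^(−a t).
C(34.7) = 1.4970 + (-1.4970)·e^(−0.068319·34.7) = 1.4970 + (-1.4970)·0.093417 = 1.3572 g/L.

1.36 g/L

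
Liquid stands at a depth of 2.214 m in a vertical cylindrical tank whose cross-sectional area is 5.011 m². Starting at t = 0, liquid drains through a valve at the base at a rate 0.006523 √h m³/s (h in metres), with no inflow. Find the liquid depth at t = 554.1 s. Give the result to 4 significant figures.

1.271 m

With no inflow, A dh/dt = −0.006523 √h.
This is separable: 2 d(√h)/dt = −0.006523/A, so √h = √h₀ − (0.006523/(2A)) t.
√h = √2.214 − 0.006523·554.1/(2·5.011) = 1.48795 − 0.360646 = 1.12731.
h = 1.12731² = 1.27082 m.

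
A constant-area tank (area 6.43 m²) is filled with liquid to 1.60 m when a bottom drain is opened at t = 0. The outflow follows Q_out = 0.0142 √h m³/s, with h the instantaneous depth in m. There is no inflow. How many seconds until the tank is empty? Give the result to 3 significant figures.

With no inflow, A dh/dt = −0.0142 √h.
This is separable: 2 d(√h)/dt = −0.0142/A, so √h = √h₀ − (0.0142/(2A)) t.
Tank is empty when √h = 0: t_empty = 2A√h₀/0.0142.
t_empty = 2·6.43·√1.60/0.0142 = 12.860·1.2649/0.0142 = 1145.5 s.

1150 s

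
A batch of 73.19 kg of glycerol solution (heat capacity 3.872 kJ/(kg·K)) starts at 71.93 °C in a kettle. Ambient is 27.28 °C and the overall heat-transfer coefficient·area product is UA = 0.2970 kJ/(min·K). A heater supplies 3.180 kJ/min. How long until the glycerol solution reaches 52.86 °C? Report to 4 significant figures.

787.3 min

M c_p dT/dt = −UA(T − T_amb) + Q̇.
τ = M c_p/UA = 954.181 min; T_ss = T_amb + Q̇/UA = 27.28 + 3.180/0.2970 = 37.9871 °C.
T(t) = T_ss + (T₀ − T_ss)e^(−t/τ); set T = 52.86:
t = −τ ln[(T − T_ss)/(T₀ − T_ss)] = −954.181 · ln(0.438175) = 787.331 min.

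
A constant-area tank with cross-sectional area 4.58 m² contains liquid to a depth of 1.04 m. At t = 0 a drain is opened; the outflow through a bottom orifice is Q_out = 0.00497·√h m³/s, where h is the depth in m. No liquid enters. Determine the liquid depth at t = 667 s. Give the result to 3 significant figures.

0.433 m

Unsteady balance on liquid volume: A dh/dt = −0.00497 √h.
Separate and integrate: 2(√h − √h₀) = −(0.00497/A) t.
√h = √1.04 − 0.00497·667/(2·4.58) = 1.0198 − 0.36190 = 0.65791.
h = 0.65791² = 0.43284 m.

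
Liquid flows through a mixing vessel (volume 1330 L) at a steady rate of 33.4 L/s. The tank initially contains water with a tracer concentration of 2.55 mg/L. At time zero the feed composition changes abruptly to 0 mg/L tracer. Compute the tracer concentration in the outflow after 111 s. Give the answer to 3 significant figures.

Accumulation = in − out for the solute gives V dC/dt = Q(C_in − C).
So dC/dt = (C_in − C)/τ with τ = V/Q = 1330/33.4 = 39.820 s.
Solution: C(t) = C_in + (C₀ − C_in) e^(−t/τ).
C(111) = 0 + (2.55 − 0)·e^(−111/39.820) = 0 + (2.5500)·0.061574 = 0.15701 mg/L.

0.157 mg/L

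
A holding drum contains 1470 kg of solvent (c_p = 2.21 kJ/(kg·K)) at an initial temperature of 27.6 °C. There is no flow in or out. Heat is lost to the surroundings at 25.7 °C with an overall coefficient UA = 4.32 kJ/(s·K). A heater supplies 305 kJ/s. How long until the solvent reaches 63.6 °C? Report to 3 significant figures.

558 s

Lumped-capacitance energy balance: M c_p dT/dt = UA(T_amb − T) + Q̇.
τ = M c_p/UA = 752.01 s; T_ss = T_amb + Q̇/UA = 25.7 + 305/4.32 = 96.302 °C.
T(t) = T_ss + (T₀ − T_ss)e^(−t/τ); set T = 63.6:
t = −τ ln[(T − T_ss)/(T₀ − T_ss)] = −752.01 · ln(0.47600) = 558.25 s.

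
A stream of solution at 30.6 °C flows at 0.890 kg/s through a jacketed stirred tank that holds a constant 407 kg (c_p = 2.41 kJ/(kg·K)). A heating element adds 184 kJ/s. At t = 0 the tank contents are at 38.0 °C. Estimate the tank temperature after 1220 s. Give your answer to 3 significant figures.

M c_p dT/dt = ṁ c_p (T_in − T) + Q̇.
Rearrange: dT/dt = (T_ss − T)/τ with τ = M/ṁ = 457.30 s and T_ss = T_in + Q̇/(ṁ c_p) = 116.38 °C.
T approaches T_ss exponentially: T(t) = T_ss + (T₀ − T_ss) e^(−t/τ).
T(1220) = 116.38 + (-78.385)·e^(−1220/457.30) = 116.38 + (-78.385)·0.069404 = 110.94 °C.

111 °C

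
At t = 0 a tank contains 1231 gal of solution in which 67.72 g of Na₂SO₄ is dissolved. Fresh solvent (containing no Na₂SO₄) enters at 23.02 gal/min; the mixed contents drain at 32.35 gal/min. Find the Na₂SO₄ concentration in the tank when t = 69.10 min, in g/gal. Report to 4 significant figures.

0.008823 g/gal

Let m(t) be the amount of Na₂SO₄. Volume: V(t) = V₀ + (Q_in − Q_out) t = 1231 − 9.33000 t; V(69.10) = 586.297 gal.
Species balance (pure solvent in): dm/dt = −Q_out · m/V(t).
Separate: dm/m = −Q_out dt/V(t) ⇒ ln(m/m₀) = −(Q_out/(Q_in−Q_out)) ln(V/V₀).
m = m₀ (V₀/V)^(Q_out/(Q_in−Q_out)) = 67.72 × (1231/586.297)^(-3.46731) = 5.17317 g.
C = m/V = 5.17317/586.297 = 0.00882346 g/gal.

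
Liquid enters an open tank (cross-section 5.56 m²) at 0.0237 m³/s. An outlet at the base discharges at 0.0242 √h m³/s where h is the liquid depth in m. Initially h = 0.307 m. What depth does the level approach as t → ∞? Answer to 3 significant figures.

0.959 m

Level balance: A dh/dt = 0.0237 − 0.0242 √h. Setting dh/dt = 0:
Q_in = 0.0242 √h_ss ⇒ √h_ss = 0.0237/0.0242 = 0.97934.
h_ss = 0.97934² = 0.95910 m. (Since h₀ = 0.307 m < h_ss, the level will rise toward this value.)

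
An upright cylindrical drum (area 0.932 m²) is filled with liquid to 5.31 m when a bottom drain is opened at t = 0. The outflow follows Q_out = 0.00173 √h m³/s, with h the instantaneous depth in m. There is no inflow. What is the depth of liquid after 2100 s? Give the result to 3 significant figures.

A dh/dt = −Q_out = −0.00173 √h.
Separate and integrate: 2(√h − √h₀) = −(0.00173/A) t.
√h = √5.31 − 0.00173·2100/(2·0.932) = 2.3043 − 1.9490 = 0.35531.
h = 0.35531² = 0.12624 m.

0.126 m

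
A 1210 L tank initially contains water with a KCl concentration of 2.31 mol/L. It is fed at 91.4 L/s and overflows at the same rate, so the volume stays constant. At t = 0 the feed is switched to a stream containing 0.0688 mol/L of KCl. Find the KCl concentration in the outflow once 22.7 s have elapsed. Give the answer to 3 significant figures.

Transient balance on the dissolved component: V dC/dt = Q(C_in − C).
So dC/dt = (C_in − C)/τ with τ = V/Q = 1210/91.4 = 13.239 s.
Integrating: C(t) = C_in + (C₀ − C_in) e^(−t/τ).
C(22.7) = 0.0688 + (2.31 − 0.0688)·e^(−22.7/13.239) = 0.0688 + (2.2412)·0.18002 = 0.47226 mol/L.

0.472 mol/L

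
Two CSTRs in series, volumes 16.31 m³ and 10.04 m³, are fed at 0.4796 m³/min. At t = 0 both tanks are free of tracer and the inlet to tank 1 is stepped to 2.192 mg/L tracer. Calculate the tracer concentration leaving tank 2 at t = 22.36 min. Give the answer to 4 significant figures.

Time constants: τᵢ = Vᵢ/Q for each well-mixed tank.
τ₁ = 16.31/0.4796 = 34.0075 min; τ₂ = 10.04/0.4796 = 20.9341 min.
Solving the cascade with C₁(0)=C₂(0)=0 gives C₂(t) = C_in[1 − (τ₁ e^(−t/τ₁) − τ₂ e^(−t/τ₂))/(τ₁ − τ₂)].
At t = 22.36: e^(−t/τ₁) = 0.518144, e^(−t/τ₂) = 0.343656.
C₂ = 2.192·[1 − (34.0075·0.518144 − 20.9341·0.343656)/(13.0734)] = 2.192·0.202453 = 0.443777 mg/L.

0.4438 mg/L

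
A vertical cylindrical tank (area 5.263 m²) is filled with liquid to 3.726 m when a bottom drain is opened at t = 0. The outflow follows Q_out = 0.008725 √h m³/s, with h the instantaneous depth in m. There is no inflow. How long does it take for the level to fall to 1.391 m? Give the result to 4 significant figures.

A dh/dt = −Q_out = −0.008725 √h.
∫ h^(−1/2) dh = −(0.008725/A) ∫ dt, giving 2√h = 2√h₀ − (0.008725/A) t.
t = 2A(√h₀ − √h)/0.008725 = 2·5.263·(√3.726 − √1.391)/0.008725
  = 10.5260 × (1.93028 − 1.17941) / 0.008725 = 905.873 s.

905.9 s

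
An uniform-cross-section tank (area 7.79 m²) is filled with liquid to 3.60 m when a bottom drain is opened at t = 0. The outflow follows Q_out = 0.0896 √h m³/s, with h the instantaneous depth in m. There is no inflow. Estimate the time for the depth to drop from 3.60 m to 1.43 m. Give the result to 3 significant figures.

Unsteady balance on liquid volume: A dh/dt = −0.0896 √h.
This is separable: 2 d(√h)/dt = −0.0896/A, so √h = √h₀ − (0.0896/(2A)) t.
t = 2A(√h₀ − √h)/0.0896 = 2·7.79·(√3.60 − √1.43)/0.0896
  = 15.580 × (1.8974 − 1.1958) / 0.0896 = 121.99 s.

122 s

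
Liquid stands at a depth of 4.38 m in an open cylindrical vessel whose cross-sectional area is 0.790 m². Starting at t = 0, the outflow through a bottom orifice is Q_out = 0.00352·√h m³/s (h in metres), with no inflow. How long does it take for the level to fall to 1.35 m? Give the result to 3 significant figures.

418 s

With no inflow, A dh/dt = −0.00352 √h.
∫ h^(−1/2) dh = −(0.00352/A) ∫ dt, giving 2√h = 2√h₀ − (0.00352/A) t.
t = 2A(√h₀ − √h)/0.00352 = 2·0.790·(√4.38 − √1.35)/0.00352
  = 1.5800 × (2.0928 − 1.1619) / 0.00352 = 417.87 s.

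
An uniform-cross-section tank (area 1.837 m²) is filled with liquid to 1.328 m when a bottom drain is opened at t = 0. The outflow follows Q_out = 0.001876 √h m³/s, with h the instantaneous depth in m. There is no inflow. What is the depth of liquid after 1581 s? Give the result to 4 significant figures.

With no inflow, A dh/dt = −0.001876 √h.
Separate and integrate: 2(√h − √h₀) = −(0.001876/A) t.
√h = √1.328 − 0.001876·1581/(2·1.837) = 1.15239 − 0.807283 = 0.345106.
h = 0.345106² = 0.119098 m.

0.1191 m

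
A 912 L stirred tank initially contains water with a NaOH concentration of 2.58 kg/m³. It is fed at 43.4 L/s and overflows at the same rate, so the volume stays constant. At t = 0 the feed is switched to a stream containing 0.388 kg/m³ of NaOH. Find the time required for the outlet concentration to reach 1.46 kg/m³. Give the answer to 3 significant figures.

Species balance: V dC/dt = Q(C_in − C) ⇒ τ = V/Q = 21.014 s.
C(t) = C_in + (C₀ − C_in) e^(−t/τ). Set C = 1.46 and solve for t:
e^(−t/τ) = (C − C_in)/(C₀ − C_in) = (1.46 − 0.388)/(2.58 − 0.388) = 0.48905
t = −τ ln(…) = 21.014 × 0.71529 = 15.031 s.

15.0 s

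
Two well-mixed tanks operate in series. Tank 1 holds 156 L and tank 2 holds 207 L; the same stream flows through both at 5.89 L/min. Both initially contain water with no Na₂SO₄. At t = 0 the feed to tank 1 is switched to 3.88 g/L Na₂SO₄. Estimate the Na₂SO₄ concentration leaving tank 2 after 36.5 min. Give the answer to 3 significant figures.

1.30 g/L

Time constants: τᵢ = Vᵢ/Q for each well-mixed tank.
τ₁ = 156/5.89 = 26.486 min; τ₂ = 207/5.89 = 35.144 min.
Solving the cascade with C₁(0)=C₂(0)=0 gives C₂(t) = C_in[1 − (τ₁ e^(−t/τ₁) − τ₂ e^(−t/τ₂))/(τ₁ − τ₂)].
At t = 36.5: e^(−t/τ₁) = 0.25205, e^(−t/τ₂) = 0.35396.
C₂ = 3.88·[1 − (26.486·0.25205 − 35.144·0.35396)/(-8.6587)] = 3.88·0.33433 = 1.2972 g/L.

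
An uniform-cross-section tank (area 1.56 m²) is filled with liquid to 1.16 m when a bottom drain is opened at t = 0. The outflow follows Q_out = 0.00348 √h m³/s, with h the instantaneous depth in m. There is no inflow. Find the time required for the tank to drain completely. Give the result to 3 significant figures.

966 s

With no inflow, A dh/dt = −0.00348 √h.
∫ h^(−1/2) dh = −(0.00348/A) ∫ dt, giving 2√h = 2√h₀ − (0.00348/A) t.
Set h = 0: 2√h₀ = (0.00348/A) t_empty ⇒ t_empty = 2A√h₀/0.00348.
t_empty = 2·1.56·√1.16/0.00348 = 3.1200·1.0770/0.00348 = 965.62 s.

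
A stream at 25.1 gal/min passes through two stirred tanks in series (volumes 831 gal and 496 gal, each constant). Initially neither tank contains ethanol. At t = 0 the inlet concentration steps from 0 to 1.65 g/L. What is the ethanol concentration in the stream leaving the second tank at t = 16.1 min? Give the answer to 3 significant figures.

0.215 g/L

Species balance on tank i: dCᵢ/dt = (Cᵢ₋₁ − Cᵢ)/τᵢ with τᵢ = Vᵢ/Q.
τ₁ = 831/25.1 = 33.108 min; τ₂ = 496/25.1 = 19.761 min.
Tank 1: C₁ = C_in(1 − e^(−t/τ₁)). Tank 2 (τ₁ ≠ τ₂): C₂ = C_in[1 − (τ₁ e^(−t/τ₁) − τ₂ e^(−t/τ₂))/(τ₁ − τ₂)].
At t = 16.1: e^(−t/τ₁) = 0.61490, e^(−t/τ₂) = 0.44276.
C₂ = 1.65·[1 − (33.108·0.61490 − 19.761·0.44276)/(13.347)] = 1.65·0.13022 = 0.21486 g/L.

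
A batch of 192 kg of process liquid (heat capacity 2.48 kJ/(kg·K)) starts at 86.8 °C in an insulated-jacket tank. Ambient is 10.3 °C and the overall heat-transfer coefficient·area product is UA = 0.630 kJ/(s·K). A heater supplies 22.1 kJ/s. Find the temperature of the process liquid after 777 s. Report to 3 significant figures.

60.2 °C

Energy balance: M c_p dT/dt = −UA(T − T_amb) + Q̇.
dT/dt = (T_ss − T)/τ with T_ss = T_amb + Q̇/UA = 10.3 + 22.1/0.630 = 45.379 °C, τ = M c_p/UA = 192·2.48/0.630 = 755.81 s.
Solution: T(t) = T_ss + (T₀ − T_ss) e^(−t/τ).
T(777) = 45.379 + (41.421)·0.35771 = 60.196 °C.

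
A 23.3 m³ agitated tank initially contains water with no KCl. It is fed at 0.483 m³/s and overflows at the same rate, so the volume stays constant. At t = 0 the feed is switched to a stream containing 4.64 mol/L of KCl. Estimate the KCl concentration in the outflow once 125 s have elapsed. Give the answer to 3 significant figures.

4.29 mol/L

Accumulation = in − out for the solute gives V dC/dt = Q(C_in − C).
Time constant τ = V/Q = 23.3/0.483 = 48.240 s.
Integrating: C(t) = C_in + (C₀ − C_in) e^(−t/τ).
C(125) = 4.64 + (0 − 4.64)·e^(−125/48.240) = 4.64 + (-4.6400)·0.074930 = 4.2923 mol/L.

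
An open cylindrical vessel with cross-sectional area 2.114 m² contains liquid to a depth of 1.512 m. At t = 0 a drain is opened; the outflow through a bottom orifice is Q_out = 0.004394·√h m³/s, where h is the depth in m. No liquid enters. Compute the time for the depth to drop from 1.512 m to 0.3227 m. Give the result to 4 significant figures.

636.6 s

Mass balance (ρ constant): A dh/dt = −0.004394 √h.
Separate and integrate: 2(√h − √h₀) = −(0.004394/A) t.
t = 2A(√h₀ − √h)/0.004394 = 2·2.114·(√1.512 − √0.3227)/0.004394
  = 4.22800 × (1.22963 − 0.568067) / 0.004394 = 636.574 s.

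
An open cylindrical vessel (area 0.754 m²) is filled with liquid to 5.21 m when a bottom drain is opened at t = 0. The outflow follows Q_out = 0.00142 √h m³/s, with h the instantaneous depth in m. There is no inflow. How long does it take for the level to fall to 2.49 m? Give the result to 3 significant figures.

748 s

Mass balance (ρ constant): A dh/dt = −0.00142 √h.
This is separable: 2 d(√h)/dt = −0.00142/A, so √h = √h₀ − (0.00142/(2A)) t.
t = 2A(√h₀ − √h)/0.00142 = 2·0.754·(√5.21 − √2.49)/0.00142
  = 1.5080 × (2.2825 − 1.5780) / 0.00142 = 748.23 s.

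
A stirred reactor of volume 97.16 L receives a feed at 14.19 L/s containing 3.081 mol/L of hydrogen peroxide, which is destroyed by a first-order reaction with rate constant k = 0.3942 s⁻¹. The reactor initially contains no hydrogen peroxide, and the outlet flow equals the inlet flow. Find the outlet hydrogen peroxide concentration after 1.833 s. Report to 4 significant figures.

0.5235 mol/L

Species balance: V dC/dt = Q C_in − Q C − k V C.
This is linear with rate a = Q/V + k = 0.540248 s⁻¹.
C_ss = Q C_in/(Q + kV) = 0.832901 mol/L; C(t) = C_ss + (C₀ − C_ss) e^(−a t).
C(1.833) = 0.832901 + (-0.832901)·e^(−0.540248·1.833) = 0.832901 + (-0.832901)·0.371475 = 0.523500 mol/L.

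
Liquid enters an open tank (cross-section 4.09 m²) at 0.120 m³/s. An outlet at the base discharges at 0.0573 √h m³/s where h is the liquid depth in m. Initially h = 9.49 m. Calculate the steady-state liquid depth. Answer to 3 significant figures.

4.39 m

Level balance: A dh/dt = 0.120 − 0.0573 √h. Setting dh/dt = 0:
Q_in = 0.0573 √h_ss ⇒ √h_ss = 0.120/0.0573 = 2.0942.
h_ss = 2.0942² = 4.3858 m. (Since h₀ = 9.49 m > h_ss, the level will fall toward this value.)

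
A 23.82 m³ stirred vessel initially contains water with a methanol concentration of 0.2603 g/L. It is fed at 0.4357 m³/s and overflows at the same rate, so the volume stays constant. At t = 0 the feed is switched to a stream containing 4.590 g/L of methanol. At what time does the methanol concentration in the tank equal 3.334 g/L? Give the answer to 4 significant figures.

67.66 s

Mass balance on the solute (V constant): V dC/dt = Q(C_in − C), so τ = V/Q = 54.6706 s.
C(t) = C_in + (C₀ − C_in) e^(−t/τ). Set C = 3.334 and solve for t:
e^(−t/τ) = (C − C_in)/(C₀ − C_in) = (3.334 − 4.590)/(0.2603 − 4.590) = 0.290089
t = −τ ln(…) = 54.6706 × 1.23757 = 67.6585 s.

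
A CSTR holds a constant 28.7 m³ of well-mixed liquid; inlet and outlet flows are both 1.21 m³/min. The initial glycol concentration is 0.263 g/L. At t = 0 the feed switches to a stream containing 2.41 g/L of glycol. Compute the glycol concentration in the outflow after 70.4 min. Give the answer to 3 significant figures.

2.30 g/L

Mass balance on the solute (V constant): V dC/dt = Q(C_in − C).
So dC/dt = (C_in − C)/τ with τ = V/Q = 28.7/1.21 = 23.719 min.
Solution: C(t) = C_in + (C₀ − C_in) e^(−t/τ).
C(70.4) = 2.41 + (0.263 − 2.41)·e^(−70.4/23.719) = 2.41 + (-2.1470)·0.051402 = 2.2996 g/L.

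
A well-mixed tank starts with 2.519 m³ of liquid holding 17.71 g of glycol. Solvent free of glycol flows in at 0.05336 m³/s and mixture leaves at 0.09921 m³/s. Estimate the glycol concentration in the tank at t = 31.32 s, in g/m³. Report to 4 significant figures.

2.632 g/m³

Let m(t) be the amount of glycol. Volume: V(t) = V₀ + (Q_in − Q_out) t = 2.519 − 0.0458500 t; V(31.32) = 1.08298 m³.
Species balance (pure solvent in): dm/dt = −Q_out · m/V(t).
Separate: dm/m = −Q_out dt/V(t) ⇒ ln(m/m₀) = −(Q_out/(Q_in−Q_out)) ln(V/V₀).
m = m₀ (V₀/V)^(Q_out/(Q_in−Q_out)) = 17.71 × (2.519/1.08298)^(-2.16379) = 2.85071 g.
C = m/V = 2.85071/1.08298 = 2.63229 g/m³.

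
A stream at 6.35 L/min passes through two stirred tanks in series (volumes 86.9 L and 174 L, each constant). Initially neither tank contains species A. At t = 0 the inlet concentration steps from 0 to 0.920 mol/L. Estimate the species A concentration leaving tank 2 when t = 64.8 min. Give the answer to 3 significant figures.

0.755 mol/L

Time constants: τᵢ = Vᵢ/Q for each well-mixed tank.
τ₁ = 86.9/6.35 = 13.685 min; τ₂ = 174/6.35 = 27.402 min.
Tank 1: C₁ = C_in(1 − e^(−t/τ₁)). Tank 2 (τ₁ ≠ τ₂): C₂ = C_in[1 − (τ₁ e^(−t/τ₁) − τ₂ e^(−t/τ₂))/(τ₁ − τ₂)].
At t = 64.8: e^(−t/τ₁) = 0.0087816, e^(−t/τ₂) = 0.093965.
C₂ = 0.920·[1 − (13.685·0.0087816 − 27.402·0.093965)/(-13.717)] = 0.920·0.82105 = 0.75536 mol/L.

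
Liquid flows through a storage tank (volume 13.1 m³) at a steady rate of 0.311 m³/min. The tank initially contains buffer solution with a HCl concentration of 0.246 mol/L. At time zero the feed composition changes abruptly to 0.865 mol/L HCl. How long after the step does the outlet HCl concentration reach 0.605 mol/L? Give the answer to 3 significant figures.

Species balance: V dC/dt = Q(C_in − C) ⇒ τ = V/Q = 42.122 min.
C(t) = C_in + (C₀ − C_in) e^(−t/τ). Set C = 0.605 and solve for t:
e^(−t/τ) = (C − C_in)/(C₀ − C_in) = (0.605 − 0.865)/(0.246 − 0.865) = 0.42003
t = −τ ln(…) = 42.122 × 0.86742 = 36.538 min.

36.5 min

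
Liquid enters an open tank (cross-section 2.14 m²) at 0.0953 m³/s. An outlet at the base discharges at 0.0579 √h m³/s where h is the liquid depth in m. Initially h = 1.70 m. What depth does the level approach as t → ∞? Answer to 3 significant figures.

Accumulation of liquid (constant cross-section A): A dh/dt = Q_in − 0.0579 √h. At steady state dh/dt = 0:
Q_in = 0.0579 √h_ss ⇒ √h_ss = 0.0953/0.0579 = 1.6459.
h_ss = 1.6459² = 2.7091 m. (Since h₀ = 1.70 m < h_ss, the level will rise toward this value.)

2.71 m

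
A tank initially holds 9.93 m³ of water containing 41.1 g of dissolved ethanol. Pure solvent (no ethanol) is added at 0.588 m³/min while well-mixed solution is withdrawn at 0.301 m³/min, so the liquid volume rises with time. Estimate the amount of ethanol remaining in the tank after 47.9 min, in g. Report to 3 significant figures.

16.5 g

Let m(t) be the amount of ethanol. Volume: V(t) = V₀ + (Q_in − Q_out) t = 9.93 + 0.28700 t; V(47.9) = 23.677 m³.
Species balance (pure solvent in): dm/dt = −Q_out · m/V(t).
dm/m = −Q_out dt/(V₀ + 0.28700 t); integrating gives ln(m/m₀) = −(Q_out/(Q_in−Q_out)) ln(V/V₀).
m = m₀ (V₀/V)^(Q_out/(Q_in−Q_out)) = 41.1 × (9.93/23.677)^(1.0488) = 16.522 g.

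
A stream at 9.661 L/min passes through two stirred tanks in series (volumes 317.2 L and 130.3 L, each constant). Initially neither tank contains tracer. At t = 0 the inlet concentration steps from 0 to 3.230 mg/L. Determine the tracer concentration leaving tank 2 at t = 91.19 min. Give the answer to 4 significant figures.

2.892 mg/L

Species balance on tank i: dCᵢ/dt = (Cᵢ₋₁ − Cᵢ)/τᵢ with τᵢ = Vᵢ/Q.
τ₁ = 317.2/9.661 = 32.8330 min; τ₂ = 130.3/9.661 = 13.4872 min.
Solving the cascade with C₁(0)=C₂(0)=0 gives C₂(t) = C_in[1 − (τ₁ e^(−t/τ₁) − τ₂ e^(−t/τ₂))/(τ₁ − τ₂)].
At t = 91.19: e^(−t/τ₁) = 0.0622009, e^(−t/τ₂) = 0.00115782.
C₂ = 3.230·[1 − (32.8330·0.0622009 − 13.4872·0.00115782)/(19.3458)] = 3.230·0.895242 = 2.89163 mg/L.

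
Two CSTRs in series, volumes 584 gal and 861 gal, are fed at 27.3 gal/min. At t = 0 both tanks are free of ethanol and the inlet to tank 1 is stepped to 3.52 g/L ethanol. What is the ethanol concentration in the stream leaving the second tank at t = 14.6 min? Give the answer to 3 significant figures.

Time constants: τᵢ = Vᵢ/Q for each well-mixed tank.
τ₁ = 584/27.3 = 21.392 min; τ₂ = 861/27.3 = 31.538 min.
Solving the cascade with C₁(0)=C₂(0)=0 gives C₂(t) = C_in[1 − (τ₁ e^(−t/τ₁) − τ₂ e^(−t/τ₂))/(τ₁ − τ₂)].
At t = 14.6: e^(−t/τ₁) = 0.50535, e^(−t/τ₂) = 0.62944.
C₂ = 3.52·[1 − (21.392·0.50535 − 31.538·0.62944)/(-10.147)] = 3.52·0.10895 = 0.38350 g/L.

0.384 g/L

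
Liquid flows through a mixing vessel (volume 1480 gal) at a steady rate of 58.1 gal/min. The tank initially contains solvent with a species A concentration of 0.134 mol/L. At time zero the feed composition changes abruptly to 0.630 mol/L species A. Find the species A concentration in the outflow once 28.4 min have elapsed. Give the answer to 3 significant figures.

0.467 mol/L

Species balance on the tank: V dC/dt = Q(C_in − C).
Time constant τ = V/Q = 1480/58.1 = 25.473 min.
Solution: C(t) = C_in + (C₀ − C_in) e^(−t/τ).
C(28.4) = 0.630 + (0.134 − 0.630)·e^(−28.4/25.473) = 0.630 + (-0.49600)·0.32795 = 0.46734 mol/L.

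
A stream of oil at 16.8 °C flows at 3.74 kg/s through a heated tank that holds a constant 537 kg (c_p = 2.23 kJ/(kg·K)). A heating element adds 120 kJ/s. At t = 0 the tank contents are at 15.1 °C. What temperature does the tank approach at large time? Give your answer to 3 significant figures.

M c_p dT/dt = ṁ c_p (T_in − T) + Q̇.
At steady state dT/dt = 0 ⇒ T_ss = T_in + Q̇/(ṁ c_p) = 16.8 + 120/(3.74·2.23) = 31.188 °C.

31.2 °C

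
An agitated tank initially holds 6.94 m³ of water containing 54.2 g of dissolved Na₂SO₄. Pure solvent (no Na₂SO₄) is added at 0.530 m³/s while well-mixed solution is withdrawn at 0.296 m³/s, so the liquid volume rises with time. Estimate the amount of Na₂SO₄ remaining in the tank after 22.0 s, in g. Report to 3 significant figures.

Let m(t) be the amount of Na₂SO₄. Volume: V(t) = V₀ + (Q_in − Q_out) t = 6.94 + 0.23400 t; V(22.0) = 12.088 m³.
Species balance (pure solvent in): dm/dt = −Q_out · m/V(t).
Separate: dm/m = −Q_out dt/V(t) ⇒ ln(m/m₀) = −(Q_out/(Q_in−Q_out)) ln(V/V₀).
m = m₀ (V₀/V)^(Q_out/(Q_in−Q_out)) = 54.2 × (6.94/12.088)^(1.2650) = 26.863 g.

26.9 g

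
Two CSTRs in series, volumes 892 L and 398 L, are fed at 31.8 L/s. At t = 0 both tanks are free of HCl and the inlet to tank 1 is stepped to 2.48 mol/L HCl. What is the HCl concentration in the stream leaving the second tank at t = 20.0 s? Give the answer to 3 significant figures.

Species balance on tank i: dCᵢ/dt = (Cᵢ₋₁ − Cᵢ)/τᵢ with τᵢ = Vᵢ/Q.
τ₁ = 892/31.8 = 28.050 s; τ₂ = 398/31.8 = 12.516 s.
Tank 1: C₁ = C_in(1 − e^(−t/τ₁)). Tank 2 (τ₁ ≠ τ₂): C₂ = C_in[1 − (τ₁ e^(−t/τ₁) − τ₂ e^(−t/τ₂))/(τ₁ − τ₂)].
At t = 20.0: e^(−t/τ₁) = 0.49017, e^(−t/τ₂) = 0.20230.
C₂ = 2.48·[1 − (28.050·0.49017 − 12.516·0.20230)/(15.535)] = 2.48·0.27791 = 0.68921 mol/L.

0.689 mol/L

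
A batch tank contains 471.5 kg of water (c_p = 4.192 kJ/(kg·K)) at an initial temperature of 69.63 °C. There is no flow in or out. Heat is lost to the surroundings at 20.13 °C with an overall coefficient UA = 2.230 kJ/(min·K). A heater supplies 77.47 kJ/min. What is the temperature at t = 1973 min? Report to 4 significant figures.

Lumped-capacitance energy balance: M c_p dT/dt = UA(T_amb − T) + Q̇.
dT/dt = (T_ss − T)/τ with T_ss = T_amb + Q̇/UA = 20.13 + 77.47/2.230 = 54.8699 °C, τ = M c_p/UA = 471.5·4.192/2.230 = 886.335 min.
Integrating: T(t) = T_ss + (T₀ − T_ss) e^(−t/τ).
T(1973) = 54.8699 + (14.7601)·0.107957 = 56.4634 °C.

56.46 °C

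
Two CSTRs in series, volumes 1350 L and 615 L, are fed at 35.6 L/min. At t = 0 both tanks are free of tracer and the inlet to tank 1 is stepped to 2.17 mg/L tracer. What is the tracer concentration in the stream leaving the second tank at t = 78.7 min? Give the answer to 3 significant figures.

1.69 mg/L

Each tank obeys Vᵢ dCᵢ/dt = Q(Cᵢ₋₁ − Cᵢ), so τᵢ = Vᵢ/Q.
τ₁ = 1350/35.6 = 37.921 min; τ₂ = 615/35.6 = 17.275 min.
Solving the cascade with C₁(0)=C₂(0)=0 gives C₂(t) = C_in[1 − (τ₁ e^(−t/τ₁) − τ₂ e^(−t/τ₂))/(τ₁ − τ₂)].
At t = 78.7: e^(−t/τ₁) = 0.12551, e^(−t/τ₂) = 0.010508.
C₂ = 2.17·[1 − (37.921·0.12551 − 17.275·0.010508)/(20.646)] = 2.17·0.77826 = 1.6888 mg/L.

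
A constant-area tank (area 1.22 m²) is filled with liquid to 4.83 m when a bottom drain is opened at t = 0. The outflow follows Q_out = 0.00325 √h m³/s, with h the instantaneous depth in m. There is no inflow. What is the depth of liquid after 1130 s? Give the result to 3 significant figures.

With no inflow, A dh/dt = −0.00325 √h.
This is separable: 2 d(√h)/dt = −0.00325/A, so √h = √h₀ − (0.00325/(2A)) t.
√h = √4.83 − 0.00325·1130/(2·1.22) = 2.1977 − 1.5051 = 0.69260.
h = 0.69260² = 0.47970 m.

0.480 m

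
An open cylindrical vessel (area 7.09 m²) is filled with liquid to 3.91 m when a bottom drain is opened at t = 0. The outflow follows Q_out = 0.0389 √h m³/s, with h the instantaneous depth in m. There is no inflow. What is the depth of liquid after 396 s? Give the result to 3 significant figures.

Volume balance on the tank: A dh/dt = −0.0389 √h.
Separate and integrate: 2(√h − √h₀) = −(0.0389/A) t.
√h = √3.91 − 0.0389·396/(2·7.09) = 1.9774 − 1.0863 = 0.89103.
h = 0.89103² = 0.79393 m.

0.794 m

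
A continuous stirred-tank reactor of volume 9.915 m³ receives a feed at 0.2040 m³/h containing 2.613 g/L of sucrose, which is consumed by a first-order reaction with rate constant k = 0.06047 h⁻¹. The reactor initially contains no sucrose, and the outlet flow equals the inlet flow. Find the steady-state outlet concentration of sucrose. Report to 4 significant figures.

Species balance: V dC/dt = Q C_in − Q C − k V C.
At steady state: 0 = Q C_in − (Q + kV) C_ss, so C_ss = Q C_in/(Q + kV).
C_ss = 0.2040·2.613/(0.2040 + 0.06047·9.915) = 0.533052/0.803560 = 0.663363 g/L.

0.6634 g/L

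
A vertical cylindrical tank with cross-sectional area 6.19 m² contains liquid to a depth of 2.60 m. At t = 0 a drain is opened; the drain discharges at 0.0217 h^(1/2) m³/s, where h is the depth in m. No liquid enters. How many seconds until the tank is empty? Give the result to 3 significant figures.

With no inflow, A dh/dt = −0.0217 √h.
This is separable: 2 d(√h)/dt = −0.0217/A, so √h = √h₀ − (0.0217/(2A)) t.
Tank is empty when √h = 0: t_empty = 2A√h₀/0.0217.
t_empty = 2·6.19·√2.60/0.0217 = 12.380·1.6125/0.0217 = 919.91 s.

920 s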